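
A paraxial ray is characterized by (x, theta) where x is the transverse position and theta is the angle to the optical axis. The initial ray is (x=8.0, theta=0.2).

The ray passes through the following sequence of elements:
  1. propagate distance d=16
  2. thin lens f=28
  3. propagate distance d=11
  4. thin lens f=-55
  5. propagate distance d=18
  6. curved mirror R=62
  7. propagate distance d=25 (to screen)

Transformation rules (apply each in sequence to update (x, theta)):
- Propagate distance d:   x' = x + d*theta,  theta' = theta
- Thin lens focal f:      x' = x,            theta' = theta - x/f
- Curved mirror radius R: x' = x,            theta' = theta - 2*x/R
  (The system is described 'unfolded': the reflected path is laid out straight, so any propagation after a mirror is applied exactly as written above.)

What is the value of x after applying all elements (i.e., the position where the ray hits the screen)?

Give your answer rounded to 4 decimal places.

Initial: x=8.0000 theta=0.2000
After 1 (propagate distance d=16): x=11.2000 theta=0.2000
After 2 (thin lens f=28): x=11.2000 theta=-0.2000
After 3 (propagate distance d=11): x=9.0000 theta=-0.2000
After 4 (thin lens f=-55): x=9.0000 theta=-2/55 (≈-0.0364)
After 5 (propagate distance d=18): x=459/55 (≈8.3455) theta=-2/55 (≈-0.0364)
After 6 (curved mirror R=62): x=459/55 (≈8.3455) theta=-521/1705 (≈-0.3056)
After 7 (propagate distance d=25 (to screen)): x=1204/1705 (≈0.7062) theta=-521/1705 (≈-0.3056)
Rounded to 4 decimal places: x = 0.7062

Answer: 0.7062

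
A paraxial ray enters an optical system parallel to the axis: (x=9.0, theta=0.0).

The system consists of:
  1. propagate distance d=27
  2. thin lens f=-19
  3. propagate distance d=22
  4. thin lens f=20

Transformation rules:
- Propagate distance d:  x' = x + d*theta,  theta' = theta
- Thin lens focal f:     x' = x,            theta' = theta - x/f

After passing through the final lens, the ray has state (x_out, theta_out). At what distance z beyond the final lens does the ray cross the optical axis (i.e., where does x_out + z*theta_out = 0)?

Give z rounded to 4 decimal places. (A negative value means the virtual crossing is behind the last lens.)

Answer: 39.0476

Derivation:
Initial: x=9.0000 theta=0.0000
After 1 (propagate distance d=27): x=9.0000 theta=0.0000
After 2 (thin lens f=-19): x=9.0000 theta=9/19 (≈0.4737)
After 3 (propagate distance d=22): x=369/19 (≈19.4211) theta=9/19 (≈0.4737)
After 4 (thin lens f=20): x=369/19 (≈19.4211) theta=-189/380 (≈-0.4974)
z_focus = -x_out/theta_out = -(369/19)/(-189/380) = 820/21 ≈ 39.0476
Rounded to 4 decimal places: z = 39.0476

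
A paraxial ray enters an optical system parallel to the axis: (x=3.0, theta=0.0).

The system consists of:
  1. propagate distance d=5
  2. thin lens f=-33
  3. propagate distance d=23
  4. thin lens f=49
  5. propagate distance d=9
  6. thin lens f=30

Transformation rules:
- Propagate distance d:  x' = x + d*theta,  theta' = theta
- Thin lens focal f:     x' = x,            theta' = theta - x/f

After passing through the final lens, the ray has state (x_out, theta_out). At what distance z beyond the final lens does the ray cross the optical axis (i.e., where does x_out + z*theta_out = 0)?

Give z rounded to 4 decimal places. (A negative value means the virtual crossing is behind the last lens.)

Answer: 27.8208

Derivation:
Initial: x=3.0000 theta=0.0000
After 1 (propagate distance d=5): x=3.0000 theta=0.0000
After 2 (thin lens f=-33): x=3.0000 theta=1/11 (≈0.0909)
After 3 (propagate distance d=23): x=56/11 (≈5.0909) theta=1/11 (≈0.0909)
After 4 (thin lens f=49): x=56/11 (≈5.0909) theta=-1/77 (≈-0.0130)
After 5 (propagate distance d=9): x=383/77 (≈4.9740) theta=-1/77 (≈-0.0130)
After 6 (thin lens f=30): x=383/77 (≈4.9740) theta=-59/330 (≈-0.1788)
z_focus = -x_out/theta_out = -(383/77)/(-59/330) = 11490/413 ≈ 27.8208
Rounded to 4 decimal places: z = 27.8208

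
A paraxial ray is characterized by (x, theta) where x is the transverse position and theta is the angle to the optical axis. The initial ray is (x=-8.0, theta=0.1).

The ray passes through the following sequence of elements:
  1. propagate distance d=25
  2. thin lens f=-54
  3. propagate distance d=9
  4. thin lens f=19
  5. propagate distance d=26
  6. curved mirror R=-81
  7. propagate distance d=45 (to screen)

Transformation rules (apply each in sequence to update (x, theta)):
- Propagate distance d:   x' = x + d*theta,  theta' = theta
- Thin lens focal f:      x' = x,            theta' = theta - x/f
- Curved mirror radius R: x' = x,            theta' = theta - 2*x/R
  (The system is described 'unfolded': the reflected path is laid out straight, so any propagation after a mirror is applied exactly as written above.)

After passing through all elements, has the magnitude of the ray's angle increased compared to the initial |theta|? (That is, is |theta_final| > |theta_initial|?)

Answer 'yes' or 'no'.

Answer: yes

Derivation:
Initial: x=-8.0000 theta=0.1000
After 1 (propagate distance d=25): x=-5.5000 theta=0.1000
After 2 (thin lens f=-54): x=-5.5000 theta=-1/540 (≈-0.0019)
After 3 (propagate distance d=9): x=-331/60 (≈-5.5167) theta=-1/540 (≈-0.0019)
After 4 (thin lens f=19): x=-331/60 (≈-5.5167) theta=148/513 (≈0.2885)
After 5 (propagate distance d=26): x=20359/10260 (≈1.9843) theta=148/513 (≈0.2885)
After 6 (curved mirror R=-81): x=20359/10260 (≈1.9843) theta=7381/21870 (≈0.3375)
After 7 (propagate distance d=45 (to screen)): x=1585621/92340 (≈17.1716) theta=7381/21870 (≈0.3375)
|theta_initial|=0.1000 |theta_final|=7381/21870 (≈0.3375) -> increased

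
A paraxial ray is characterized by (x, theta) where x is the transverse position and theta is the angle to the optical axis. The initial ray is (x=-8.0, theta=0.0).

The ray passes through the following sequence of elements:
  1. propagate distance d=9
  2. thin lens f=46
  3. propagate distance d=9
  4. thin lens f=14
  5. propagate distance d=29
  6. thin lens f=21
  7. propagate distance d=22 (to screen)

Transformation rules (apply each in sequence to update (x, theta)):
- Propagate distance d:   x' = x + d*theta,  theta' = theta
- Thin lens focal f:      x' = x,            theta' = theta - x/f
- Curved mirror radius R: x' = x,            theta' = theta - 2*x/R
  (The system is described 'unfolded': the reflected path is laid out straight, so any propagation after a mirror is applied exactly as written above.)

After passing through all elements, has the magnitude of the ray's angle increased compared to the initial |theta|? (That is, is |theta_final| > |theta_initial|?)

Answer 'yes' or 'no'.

Initial: x=-8.0000 theta=0.0000
After 1 (propagate distance d=9): x=-8.0000 theta=0.0000
After 2 (thin lens f=46): x=-8.0000 theta=4/23 (≈0.1739)
After 3 (propagate distance d=9): x=-148/23 (≈-6.4348) theta=4/23 (≈0.1739)
After 4 (thin lens f=14): x=-148/23 (≈-6.4348) theta=102/161 (≈0.6335)
After 5 (propagate distance d=29): x=1922/161 (≈11.9379) theta=102/161 (≈0.6335)
After 6 (thin lens f=21): x=1922/161 (≈11.9379) theta=220/3381 (≈0.0651)
After 7 (propagate distance d=22 (to screen)): x=45202/3381 (≈13.3694) theta=220/3381 (≈0.0651)
|theta_initial|=0.0000 |theta_final|=220/3381 (≈0.0651) -> increased

Answer: yes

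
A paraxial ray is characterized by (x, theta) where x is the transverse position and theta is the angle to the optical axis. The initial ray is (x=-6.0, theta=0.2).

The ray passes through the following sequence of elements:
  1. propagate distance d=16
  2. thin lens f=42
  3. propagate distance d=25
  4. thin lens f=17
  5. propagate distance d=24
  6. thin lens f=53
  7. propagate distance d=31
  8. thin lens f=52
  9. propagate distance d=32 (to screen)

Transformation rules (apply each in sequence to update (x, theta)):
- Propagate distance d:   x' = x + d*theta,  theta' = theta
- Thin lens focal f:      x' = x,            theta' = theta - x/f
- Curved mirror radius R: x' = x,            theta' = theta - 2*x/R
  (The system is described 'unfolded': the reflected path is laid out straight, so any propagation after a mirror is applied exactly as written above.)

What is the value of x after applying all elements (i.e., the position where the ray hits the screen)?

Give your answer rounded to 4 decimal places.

Initial: x=-6.0000 theta=0.2000
After 1 (propagate distance d=16): x=-2.8000 theta=0.2000
After 2 (thin lens f=42): x=-2.8000 theta=4/15 (≈0.2667)
After 3 (propagate distance d=25): x=58/15 (≈3.8667) theta=4/15 (≈0.2667)
After 4 (thin lens f=17): x=58/15 (≈3.8667) theta=2/51 (≈0.0392)
After 5 (propagate distance d=24): x=1226/255 (≈4.8078) theta=2/51 (≈0.0392)
After 6 (thin lens f=53): x=1226/255 (≈4.8078) theta=-232/4505 (≈-0.0515)
After 7 (propagate distance d=31): x=43402/13515 (≈3.2114) theta=-232/4505 (≈-0.0515)
After 8 (thin lens f=52): x=43402/13515 (≈3.2114) theta=-2341/20670 (≈-0.1133)
After 9 (propagate distance d=32 (to screen)): x=-72526/175695 (≈-0.4128) theta=-2341/20670 (≈-0.1133)
Rounded to 4 decimal places: x = -0.4128

Answer: -0.4128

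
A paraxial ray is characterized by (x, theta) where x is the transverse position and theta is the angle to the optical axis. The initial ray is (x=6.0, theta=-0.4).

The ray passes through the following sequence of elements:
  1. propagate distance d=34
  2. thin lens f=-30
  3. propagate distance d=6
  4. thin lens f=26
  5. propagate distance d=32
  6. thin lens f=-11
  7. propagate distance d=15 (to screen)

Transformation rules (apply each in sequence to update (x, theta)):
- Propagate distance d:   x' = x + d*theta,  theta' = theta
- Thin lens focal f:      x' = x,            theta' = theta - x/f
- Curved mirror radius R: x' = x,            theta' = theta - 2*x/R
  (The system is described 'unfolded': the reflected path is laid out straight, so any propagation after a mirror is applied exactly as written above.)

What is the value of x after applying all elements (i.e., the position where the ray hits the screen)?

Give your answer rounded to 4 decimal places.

Answer: -46.2860

Derivation:
Initial: x=6.0000 theta=-0.4000
After 1 (propagate distance d=34): x=-7.6000 theta=-0.4000
After 2 (thin lens f=-30): x=-7.6000 theta=-49/75 (≈-0.6533)
After 3 (propagate distance d=6): x=-11.5200 theta=-49/75 (≈-0.6533)
After 4 (thin lens f=26): x=-11.5200 theta=-41/195 (≈-0.2103)
After 5 (propagate distance d=32): x=-17792/975 (≈-18.2482) theta=-41/195 (≈-0.2103)
After 6 (thin lens f=-11): x=-17792/975 (≈-18.2482) theta=-20047/10725 (≈-1.8692)
After 7 (propagate distance d=15 (to screen)): x=-496417/10725 (≈-46.2860) theta=-20047/10725 (≈-1.8692)
Rounded to 4 decimal places: x = -46.2860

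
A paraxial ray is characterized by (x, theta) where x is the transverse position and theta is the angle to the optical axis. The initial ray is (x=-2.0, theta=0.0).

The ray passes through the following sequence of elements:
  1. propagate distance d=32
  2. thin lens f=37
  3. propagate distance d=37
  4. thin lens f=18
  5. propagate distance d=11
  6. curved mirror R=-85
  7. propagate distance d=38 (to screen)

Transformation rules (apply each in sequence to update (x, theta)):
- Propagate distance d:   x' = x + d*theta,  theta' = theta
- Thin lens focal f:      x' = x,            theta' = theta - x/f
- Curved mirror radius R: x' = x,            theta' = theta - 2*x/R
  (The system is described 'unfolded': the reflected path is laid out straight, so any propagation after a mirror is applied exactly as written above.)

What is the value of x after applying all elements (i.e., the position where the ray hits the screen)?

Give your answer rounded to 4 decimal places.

Initial: x=-2.0000 theta=0.0000
After 1 (propagate distance d=32): x=-2.0000 theta=0.0000
After 2 (thin lens f=37): x=-2.0000 theta=2/37 (≈0.0541)
After 3 (propagate distance d=37): x=0.0000 theta=2/37 (≈0.0541)
After 4 (thin lens f=18): x=0.0000 theta=2/37 (≈0.0541)
After 5 (propagate distance d=11): x=22/37 (≈0.5946) theta=2/37 (≈0.0541)
After 6 (curved mirror R=-85): x=22/37 (≈0.5946) theta=214/3145 (≈0.0680)
After 7 (propagate distance d=38 (to screen)): x=10002/3145 (≈3.1803) theta=214/3145 (≈0.0680)
Rounded to 4 decimal places: x = 3.1803

Answer: 3.1803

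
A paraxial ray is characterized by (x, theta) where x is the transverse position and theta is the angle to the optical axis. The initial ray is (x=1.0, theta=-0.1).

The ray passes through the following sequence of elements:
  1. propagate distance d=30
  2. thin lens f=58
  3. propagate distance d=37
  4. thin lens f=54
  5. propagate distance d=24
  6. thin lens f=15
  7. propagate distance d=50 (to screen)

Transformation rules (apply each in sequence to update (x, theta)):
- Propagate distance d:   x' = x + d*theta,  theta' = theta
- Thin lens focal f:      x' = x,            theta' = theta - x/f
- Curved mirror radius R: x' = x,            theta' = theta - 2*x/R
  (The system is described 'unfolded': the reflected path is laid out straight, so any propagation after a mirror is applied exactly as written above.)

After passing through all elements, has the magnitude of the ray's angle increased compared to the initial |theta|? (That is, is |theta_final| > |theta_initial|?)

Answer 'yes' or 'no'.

Answer: yes

Derivation:
Initial: x=1.0000 theta=-0.1000
After 1 (propagate distance d=30): x=-2.0000 theta=-0.1000
After 2 (thin lens f=58): x=-2.0000 theta=-19/290 (≈-0.0655)
After 3 (propagate distance d=37): x=-1283/290 (≈-4.4241) theta=-19/290 (≈-0.0655)
After 4 (thin lens f=54): x=-1283/290 (≈-4.4241) theta=257/15660 (≈0.0164)
After 5 (propagate distance d=24): x=-10519/2610 (≈-4.0303) theta=257/15660 (≈0.0164)
After 6 (thin lens f=15): x=-10519/2610 (≈-4.0303) theta=7441/26100 (≈0.2851)
After 7 (propagate distance d=50 (to screen)): x=13343/1305 (≈10.2245) theta=7441/26100 (≈0.2851)
|theta_initial|=0.1000 |theta_final|=7441/26100 (≈0.2851) -> increased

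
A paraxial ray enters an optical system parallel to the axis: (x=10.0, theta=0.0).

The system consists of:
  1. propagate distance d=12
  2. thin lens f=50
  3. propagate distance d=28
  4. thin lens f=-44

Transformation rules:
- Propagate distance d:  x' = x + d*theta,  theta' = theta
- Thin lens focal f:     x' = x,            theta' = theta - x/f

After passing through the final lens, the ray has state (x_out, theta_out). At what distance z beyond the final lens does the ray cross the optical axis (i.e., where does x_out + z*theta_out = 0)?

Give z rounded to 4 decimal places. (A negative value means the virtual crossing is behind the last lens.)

Initial: x=10.0000 theta=0.0000
After 1 (propagate distance d=12): x=10.0000 theta=0.0000
After 2 (thin lens f=50): x=10.0000 theta=-0.2000
After 3 (propagate distance d=28): x=4.4000 theta=-0.2000
After 4 (thin lens f=-44): x=4.4000 theta=-0.1000
z_focus = -x_out/theta_out = -(4.4000)/(-0.1000) = 44.0000
Rounded to 4 decimal places: z = 44.0000

Answer: 44.0000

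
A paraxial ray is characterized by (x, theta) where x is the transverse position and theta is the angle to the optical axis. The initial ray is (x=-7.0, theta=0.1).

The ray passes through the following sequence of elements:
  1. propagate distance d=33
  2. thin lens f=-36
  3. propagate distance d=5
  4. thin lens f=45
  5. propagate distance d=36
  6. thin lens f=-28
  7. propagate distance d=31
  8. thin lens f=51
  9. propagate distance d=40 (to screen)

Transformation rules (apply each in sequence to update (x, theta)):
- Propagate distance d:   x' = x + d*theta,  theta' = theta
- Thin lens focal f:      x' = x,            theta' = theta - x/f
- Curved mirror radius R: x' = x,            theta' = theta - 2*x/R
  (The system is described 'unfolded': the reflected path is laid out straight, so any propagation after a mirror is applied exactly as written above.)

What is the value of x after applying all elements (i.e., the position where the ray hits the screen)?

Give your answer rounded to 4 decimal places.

Answer: 2.1364

Derivation:
Initial: x=-7.0000 theta=0.1000
After 1 (propagate distance d=33): x=-3.7000 theta=0.1000
After 2 (thin lens f=-36): x=-3.7000 theta=-1/360 (≈-0.0028)
After 3 (propagate distance d=5): x=-1337/360 (≈-3.7139) theta=-1/360 (≈-0.0028)
After 4 (thin lens f=45): x=-1337/360 (≈-3.7139) theta=323/4050 (≈0.0798)
After 5 (propagate distance d=36): x=-1517/1800 (≈-0.8428) theta=323/4050 (≈0.0798)
After 6 (thin lens f=-28): x=-1517/1800 (≈-0.8428) theta=22523/453600 (≈0.0497)
After 7 (propagate distance d=31): x=315929/453600 (≈0.6965) theta=22523/453600 (≈0.0497)
After 8 (thin lens f=51): x=315929/453600 (≈0.6965) theta=104093/2891700 (≈0.0360)
After 9 (propagate distance d=40 (to screen)): x=49422139/23133600 (≈2.1364) theta=104093/2891700 (≈0.0360)
Rounded to 4 decimal places: x = 2.1364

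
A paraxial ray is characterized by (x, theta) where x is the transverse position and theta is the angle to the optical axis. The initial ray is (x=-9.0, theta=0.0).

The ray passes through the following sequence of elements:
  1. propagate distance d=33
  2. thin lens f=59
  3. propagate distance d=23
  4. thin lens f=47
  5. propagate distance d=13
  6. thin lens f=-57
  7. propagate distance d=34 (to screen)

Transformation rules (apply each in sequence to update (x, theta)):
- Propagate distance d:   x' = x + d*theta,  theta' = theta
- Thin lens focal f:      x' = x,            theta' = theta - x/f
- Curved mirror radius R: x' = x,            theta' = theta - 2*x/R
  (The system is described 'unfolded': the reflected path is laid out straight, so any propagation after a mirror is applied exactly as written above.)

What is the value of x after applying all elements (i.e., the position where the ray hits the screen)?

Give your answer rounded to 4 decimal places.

Answer: 5.9827

Derivation:
Initial: x=-9.0000 theta=0.0000
After 1 (propagate distance d=33): x=-9.0000 theta=0.0000
After 2 (thin lens f=59): x=-9.0000 theta=9/59 (≈0.1525)
After 3 (propagate distance d=23): x=-324/59 (≈-5.4915) theta=9/59 (≈0.1525)
After 4 (thin lens f=47): x=-324/59 (≈-5.4915) theta=747/2773 (≈0.2694)
After 5 (propagate distance d=13): x=-5517/2773 (≈-1.9895) theta=747/2773 (≈0.2694)
After 6 (thin lens f=-57): x=-5517/2773 (≈-1.9895) theta=12354/52687 (≈0.2345)
After 7 (propagate distance d=34 (to screen)): x=315213/52687 (≈5.9827) theta=12354/52687 (≈0.2345)
Rounded to 4 decimal places: x = 5.9827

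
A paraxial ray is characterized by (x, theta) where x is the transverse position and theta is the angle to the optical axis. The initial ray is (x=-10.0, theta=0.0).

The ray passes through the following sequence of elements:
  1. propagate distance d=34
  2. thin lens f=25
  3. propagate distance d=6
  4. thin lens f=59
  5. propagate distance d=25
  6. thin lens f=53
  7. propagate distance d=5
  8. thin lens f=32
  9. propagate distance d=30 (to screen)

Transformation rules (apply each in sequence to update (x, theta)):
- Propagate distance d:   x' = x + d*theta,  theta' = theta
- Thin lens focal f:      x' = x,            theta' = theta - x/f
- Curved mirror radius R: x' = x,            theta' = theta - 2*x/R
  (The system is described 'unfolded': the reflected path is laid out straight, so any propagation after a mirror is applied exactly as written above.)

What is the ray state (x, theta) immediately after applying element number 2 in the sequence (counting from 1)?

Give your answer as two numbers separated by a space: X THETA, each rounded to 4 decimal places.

Initial: x=-10.0000 theta=0.0000
After 1 (propagate distance d=34): x=-10.0000 theta=0.0000
After 2 (thin lens f=25): x=-10.0000 theta=0.4000
Rounded to 4 decimal places: x = -10.0000, theta = 0.4000

Answer: -10.0000 0.4000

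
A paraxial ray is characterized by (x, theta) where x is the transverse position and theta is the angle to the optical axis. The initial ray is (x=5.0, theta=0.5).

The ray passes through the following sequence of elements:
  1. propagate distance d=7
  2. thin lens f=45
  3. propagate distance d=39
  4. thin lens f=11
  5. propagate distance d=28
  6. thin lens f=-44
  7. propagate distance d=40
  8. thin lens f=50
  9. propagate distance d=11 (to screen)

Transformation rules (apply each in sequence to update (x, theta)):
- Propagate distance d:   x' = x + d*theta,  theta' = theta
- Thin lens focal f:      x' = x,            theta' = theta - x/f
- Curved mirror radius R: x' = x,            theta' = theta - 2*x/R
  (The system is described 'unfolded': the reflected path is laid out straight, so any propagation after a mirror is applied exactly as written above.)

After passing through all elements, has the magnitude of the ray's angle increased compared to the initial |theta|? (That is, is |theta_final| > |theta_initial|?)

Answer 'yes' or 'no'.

Initial: x=5.0000 theta=0.5000
After 1 (propagate distance d=7): x=8.5000 theta=0.5000
After 2 (thin lens f=45): x=8.5000 theta=14/45 (≈0.3111)
After 3 (propagate distance d=39): x=619/30 (≈20.6333) theta=14/45 (≈0.3111)
After 4 (thin lens f=11): x=619/30 (≈20.6333) theta=-1549/990 (≈-1.5646)
After 5 (propagate distance d=28): x=-4589/198 (≈-23.1768) theta=-1549/990 (≈-1.5646)
After 6 (thin lens f=-44): x=-4589/198 (≈-23.1768) theta=-30367/14520 (≈-2.0914)
After 7 (propagate distance d=40): x=-232681/2178 (≈-106.8324) theta=-30367/14520 (≈-2.0914)
After 8 (thin lens f=50): x=-232681/2178 (≈-106.8324) theta=9857/217800 (≈0.0453)
After 9 (propagate distance d=11 (to screen)): x=-2573297/24200 (≈-106.3346) theta=9857/217800 (≈0.0453)
|theta_initial|=0.5000 |theta_final|=9857/217800 (≈0.0453) -> not increased

Answer: no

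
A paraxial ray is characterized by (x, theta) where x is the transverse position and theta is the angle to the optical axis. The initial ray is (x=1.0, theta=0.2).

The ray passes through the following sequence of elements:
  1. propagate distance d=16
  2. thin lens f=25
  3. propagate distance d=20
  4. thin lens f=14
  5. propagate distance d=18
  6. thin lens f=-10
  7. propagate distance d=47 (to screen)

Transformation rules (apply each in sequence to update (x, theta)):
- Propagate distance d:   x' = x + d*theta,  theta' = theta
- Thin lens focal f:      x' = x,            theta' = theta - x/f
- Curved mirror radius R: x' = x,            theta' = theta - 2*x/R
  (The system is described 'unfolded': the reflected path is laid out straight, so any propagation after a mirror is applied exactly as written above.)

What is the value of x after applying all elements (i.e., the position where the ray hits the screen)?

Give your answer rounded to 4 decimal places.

Initial: x=1.0000 theta=0.2000
After 1 (propagate distance d=16): x=4.2000 theta=0.2000
After 2 (thin lens f=25): x=4.2000 theta=0.0320
After 3 (propagate distance d=20): x=4.8400 theta=0.0320
After 4 (thin lens f=14): x=4.8400 theta=-549/1750 (≈-0.3137)
After 5 (propagate distance d=18): x=-706/875 (≈-0.8069) theta=-549/1750 (≈-0.3137)
After 6 (thin lens f=-10): x=-706/875 (≈-0.8069) theta=-0.3944
After 7 (propagate distance d=47 (to screen)): x=-169257/8750 (≈-19.3437) theta=-0.3944
Rounded to 4 decimal places: x = -19.3437

Answer: -19.3437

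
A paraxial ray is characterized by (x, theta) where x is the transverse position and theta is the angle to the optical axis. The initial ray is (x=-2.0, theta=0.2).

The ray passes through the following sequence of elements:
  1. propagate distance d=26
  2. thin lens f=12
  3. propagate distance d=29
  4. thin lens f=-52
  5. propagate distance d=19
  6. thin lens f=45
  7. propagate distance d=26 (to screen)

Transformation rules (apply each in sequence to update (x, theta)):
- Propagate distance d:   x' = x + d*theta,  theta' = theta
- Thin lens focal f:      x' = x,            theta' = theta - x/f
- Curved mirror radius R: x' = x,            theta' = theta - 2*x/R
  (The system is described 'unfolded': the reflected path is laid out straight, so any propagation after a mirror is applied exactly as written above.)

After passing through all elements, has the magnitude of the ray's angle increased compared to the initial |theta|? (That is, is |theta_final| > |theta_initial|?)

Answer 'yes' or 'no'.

Initial: x=-2.0000 theta=0.2000
After 1 (propagate distance d=26): x=3.2000 theta=0.2000
After 2 (thin lens f=12): x=3.2000 theta=-1/15 (≈-0.0667)
After 3 (propagate distance d=29): x=19/15 (≈1.2667) theta=-1/15 (≈-0.0667)
After 4 (thin lens f=-52): x=19/15 (≈1.2667) theta=-11/260 (≈-0.0423)
After 5 (propagate distance d=19): x=361/780 (≈0.4628) theta=-11/260 (≈-0.0423)
After 6 (thin lens f=45): x=361/780 (≈0.4628) theta=-71/1350 (≈-0.0526)
After 7 (propagate distance d=26 (to screen)): x=-31751/35100 (≈-0.9046) theta=-71/1350 (≈-0.0526)
|theta_initial|=0.2000 |theta_final|=71/1350 (≈0.0526) -> not increased

Answer: no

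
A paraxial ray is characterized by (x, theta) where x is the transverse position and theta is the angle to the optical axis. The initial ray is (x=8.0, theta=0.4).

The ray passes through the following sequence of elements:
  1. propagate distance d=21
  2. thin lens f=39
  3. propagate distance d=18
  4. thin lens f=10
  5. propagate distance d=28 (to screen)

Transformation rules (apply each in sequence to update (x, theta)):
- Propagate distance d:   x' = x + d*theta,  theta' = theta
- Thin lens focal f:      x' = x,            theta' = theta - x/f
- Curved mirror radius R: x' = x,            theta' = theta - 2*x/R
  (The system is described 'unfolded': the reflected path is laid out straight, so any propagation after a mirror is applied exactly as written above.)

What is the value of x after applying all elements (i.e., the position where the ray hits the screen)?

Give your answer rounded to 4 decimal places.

Answer: -29.4297

Derivation:
Initial: x=8.0000 theta=0.4000
After 1 (propagate distance d=21): x=16.4000 theta=0.4000
After 2 (thin lens f=39): x=16.4000 theta=-4/195 (≈-0.0205)
After 3 (propagate distance d=18): x=1042/65 (≈16.0308) theta=-4/195 (≈-0.0205)
After 4 (thin lens f=10): x=1042/65 (≈16.0308) theta=-1583/975 (≈-1.6236)
After 5 (propagate distance d=28 (to screen)): x=-28694/975 (≈-29.4297) theta=-1583/975 (≈-1.6236)
Rounded to 4 decimal places: x = -29.4297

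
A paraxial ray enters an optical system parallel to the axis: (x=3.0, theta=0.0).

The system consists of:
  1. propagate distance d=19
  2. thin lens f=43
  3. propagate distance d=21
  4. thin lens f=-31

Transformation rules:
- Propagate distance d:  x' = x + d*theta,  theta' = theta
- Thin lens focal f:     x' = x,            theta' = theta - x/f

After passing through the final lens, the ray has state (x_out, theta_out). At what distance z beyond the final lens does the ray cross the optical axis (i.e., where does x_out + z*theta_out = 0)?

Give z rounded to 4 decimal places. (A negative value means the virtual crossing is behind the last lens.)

Answer: 75.7778

Derivation:
Initial: x=3.0000 theta=0.0000
After 1 (propagate distance d=19): x=3.0000 theta=0.0000
After 2 (thin lens f=43): x=3.0000 theta=-3/43 (≈-0.0698)
After 3 (propagate distance d=21): x=66/43 (≈1.5349) theta=-3/43 (≈-0.0698)
After 4 (thin lens f=-31): x=66/43 (≈1.5349) theta=-27/1333 (≈-0.0203)
z_focus = -x_out/theta_out = -(66/43)/(-27/1333) = 682/9 ≈ 75.7778
Rounded to 4 decimal places: z = 75.7778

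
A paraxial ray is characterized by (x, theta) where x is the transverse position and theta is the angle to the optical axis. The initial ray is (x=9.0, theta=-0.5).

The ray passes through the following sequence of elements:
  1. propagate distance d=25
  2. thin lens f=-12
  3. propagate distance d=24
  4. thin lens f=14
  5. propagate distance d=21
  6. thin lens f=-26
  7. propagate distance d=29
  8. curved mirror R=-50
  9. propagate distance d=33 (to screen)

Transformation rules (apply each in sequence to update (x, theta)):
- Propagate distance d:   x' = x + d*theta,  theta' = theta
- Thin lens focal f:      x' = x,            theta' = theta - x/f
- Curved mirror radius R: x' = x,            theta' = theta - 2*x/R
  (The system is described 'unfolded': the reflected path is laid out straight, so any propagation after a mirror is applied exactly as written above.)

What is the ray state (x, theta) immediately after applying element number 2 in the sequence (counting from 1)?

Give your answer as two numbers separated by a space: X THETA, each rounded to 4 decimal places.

Answer: -3.5000 -0.7917

Derivation:
Initial: x=9.0000 theta=-0.5000
After 1 (propagate distance d=25): x=-3.5000 theta=-0.5000
After 2 (thin lens f=-12): x=-3.5000 theta=-19/24 (≈-0.7917)
Rounded to 4 decimal places: x = -3.5000, theta = -0.7917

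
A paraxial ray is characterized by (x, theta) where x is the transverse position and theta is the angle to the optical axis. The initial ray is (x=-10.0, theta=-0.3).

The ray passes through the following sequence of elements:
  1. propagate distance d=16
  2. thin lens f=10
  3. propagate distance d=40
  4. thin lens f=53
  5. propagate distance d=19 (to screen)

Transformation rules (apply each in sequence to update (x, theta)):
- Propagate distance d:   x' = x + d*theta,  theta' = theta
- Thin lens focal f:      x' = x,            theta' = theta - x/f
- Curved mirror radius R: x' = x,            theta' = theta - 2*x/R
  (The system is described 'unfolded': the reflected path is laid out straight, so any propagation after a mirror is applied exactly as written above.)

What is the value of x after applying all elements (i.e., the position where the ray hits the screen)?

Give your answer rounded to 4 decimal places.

Answer: 43.2049

Derivation:
Initial: x=-10.0000 theta=-0.3000
After 1 (propagate distance d=16): x=-14.8000 theta=-0.3000
After 2 (thin lens f=10): x=-14.8000 theta=1.1800
After 3 (propagate distance d=40): x=32.4000 theta=1.1800
After 4 (thin lens f=53): x=32.4000 theta=1507/2650 (≈0.5687)
After 5 (propagate distance d=19 (to screen)): x=114493/2650 (≈43.2049) theta=1507/2650 (≈0.5687)
Rounded to 4 decimal places: x = 43.2049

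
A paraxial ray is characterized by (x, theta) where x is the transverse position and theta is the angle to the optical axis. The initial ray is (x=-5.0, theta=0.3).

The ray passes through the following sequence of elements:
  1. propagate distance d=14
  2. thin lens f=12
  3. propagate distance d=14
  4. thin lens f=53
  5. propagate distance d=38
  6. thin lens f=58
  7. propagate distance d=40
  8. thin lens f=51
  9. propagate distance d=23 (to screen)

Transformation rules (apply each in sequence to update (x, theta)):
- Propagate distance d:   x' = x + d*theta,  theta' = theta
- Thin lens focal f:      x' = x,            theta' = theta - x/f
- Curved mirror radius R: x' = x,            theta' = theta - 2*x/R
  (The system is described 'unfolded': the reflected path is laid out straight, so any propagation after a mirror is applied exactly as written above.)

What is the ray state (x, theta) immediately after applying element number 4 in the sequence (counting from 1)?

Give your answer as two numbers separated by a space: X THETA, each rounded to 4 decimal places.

Answer: 4.3333 0.2849

Derivation:
Initial: x=-5.0000 theta=0.3000
After 1 (propagate distance d=14): x=-0.8000 theta=0.3000
After 2 (thin lens f=12): x=-0.8000 theta=11/30 (≈0.3667)
After 3 (propagate distance d=14): x=13/3 (≈4.3333) theta=11/30 (≈0.3667)
After 4 (thin lens f=53): x=13/3 (≈4.3333) theta=151/530 (≈0.2849)
Rounded to 4 decimal places: x = 4.3333, theta = 0.2849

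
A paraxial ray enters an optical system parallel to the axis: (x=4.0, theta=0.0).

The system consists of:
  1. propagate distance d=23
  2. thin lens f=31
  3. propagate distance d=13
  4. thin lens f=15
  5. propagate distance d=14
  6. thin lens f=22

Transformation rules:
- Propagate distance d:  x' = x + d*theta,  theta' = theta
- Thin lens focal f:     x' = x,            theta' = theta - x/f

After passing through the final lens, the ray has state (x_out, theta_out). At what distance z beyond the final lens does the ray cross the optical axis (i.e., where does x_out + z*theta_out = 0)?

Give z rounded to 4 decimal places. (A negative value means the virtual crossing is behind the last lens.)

Initial: x=4.0000 theta=0.0000
After 1 (propagate distance d=23): x=4.0000 theta=0.0000
After 2 (thin lens f=31): x=4.0000 theta=-4/31 (≈-0.1290)
After 3 (propagate distance d=13): x=72/31 (≈2.3226) theta=-4/31 (≈-0.1290)
After 4 (thin lens f=15): x=72/31 (≈2.3226) theta=-44/155 (≈-0.2839)
After 5 (propagate distance d=14): x=-256/155 (≈-1.6516) theta=-44/155 (≈-0.2839)
After 6 (thin lens f=22): x=-256/155 (≈-1.6516) theta=-356/1705 (≈-0.2088)
z_focus = -x_out/theta_out = -(-256/155)/(-356/1705) = -704/89 ≈ -7.9101
Rounded to 4 decimal places: z = -7.9101

Answer: -7.9101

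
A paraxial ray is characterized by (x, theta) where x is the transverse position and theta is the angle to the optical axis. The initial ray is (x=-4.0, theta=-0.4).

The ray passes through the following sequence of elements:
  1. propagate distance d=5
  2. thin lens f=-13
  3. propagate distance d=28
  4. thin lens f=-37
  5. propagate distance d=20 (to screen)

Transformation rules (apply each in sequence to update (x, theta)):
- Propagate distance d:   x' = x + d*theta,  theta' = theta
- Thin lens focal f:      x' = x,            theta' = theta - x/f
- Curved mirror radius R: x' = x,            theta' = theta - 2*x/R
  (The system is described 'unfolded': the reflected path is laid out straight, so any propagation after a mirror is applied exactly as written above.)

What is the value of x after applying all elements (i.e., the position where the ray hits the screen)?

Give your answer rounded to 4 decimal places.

Answer: -63.6366

Derivation:
Initial: x=-4.0000 theta=-0.4000
After 1 (propagate distance d=5): x=-6.0000 theta=-0.4000
After 2 (thin lens f=-13): x=-6.0000 theta=-56/65 (≈-0.8615)
After 3 (propagate distance d=28): x=-1958/65 (≈-30.1231) theta=-56/65 (≈-0.8615)
After 4 (thin lens f=-37): x=-1958/65 (≈-30.1231) theta=-62/37 (≈-1.6757)
After 5 (propagate distance d=20 (to screen)): x=-153046/2405 (≈-63.6366) theta=-62/37 (≈-1.6757)
Rounded to 4 decimal places: x = -63.6366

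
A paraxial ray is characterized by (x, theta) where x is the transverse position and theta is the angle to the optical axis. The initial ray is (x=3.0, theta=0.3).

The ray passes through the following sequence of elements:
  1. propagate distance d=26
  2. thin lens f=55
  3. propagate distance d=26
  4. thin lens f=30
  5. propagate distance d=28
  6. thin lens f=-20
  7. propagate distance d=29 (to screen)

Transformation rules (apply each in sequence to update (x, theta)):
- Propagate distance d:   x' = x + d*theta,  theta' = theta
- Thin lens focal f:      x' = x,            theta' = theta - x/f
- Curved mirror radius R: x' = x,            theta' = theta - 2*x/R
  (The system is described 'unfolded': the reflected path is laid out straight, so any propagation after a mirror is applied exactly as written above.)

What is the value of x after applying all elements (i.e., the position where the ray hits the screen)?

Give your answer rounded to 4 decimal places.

Answer: -0.7257

Derivation:
Initial: x=3.0000 theta=0.3000
After 1 (propagate distance d=26): x=10.8000 theta=0.3000
After 2 (thin lens f=55): x=10.8000 theta=57/550 (≈0.1036)
After 3 (propagate distance d=26): x=3711/275 (≈13.4945) theta=57/550 (≈0.1036)
After 4 (thin lens f=30): x=3711/275 (≈13.4945) theta=-476/1375 (≈-0.3462)
After 5 (propagate distance d=28): x=5227/1375 (≈3.8015) theta=-476/1375 (≈-0.3462)
After 6 (thin lens f=-20): x=5227/1375 (≈3.8015) theta=-4293/27500 (≈-0.1561)
After 7 (propagate distance d=29 (to screen)): x=-19957/27500 (≈-0.7257) theta=-4293/27500 (≈-0.1561)
Rounded to 4 decimal places: x = -0.7257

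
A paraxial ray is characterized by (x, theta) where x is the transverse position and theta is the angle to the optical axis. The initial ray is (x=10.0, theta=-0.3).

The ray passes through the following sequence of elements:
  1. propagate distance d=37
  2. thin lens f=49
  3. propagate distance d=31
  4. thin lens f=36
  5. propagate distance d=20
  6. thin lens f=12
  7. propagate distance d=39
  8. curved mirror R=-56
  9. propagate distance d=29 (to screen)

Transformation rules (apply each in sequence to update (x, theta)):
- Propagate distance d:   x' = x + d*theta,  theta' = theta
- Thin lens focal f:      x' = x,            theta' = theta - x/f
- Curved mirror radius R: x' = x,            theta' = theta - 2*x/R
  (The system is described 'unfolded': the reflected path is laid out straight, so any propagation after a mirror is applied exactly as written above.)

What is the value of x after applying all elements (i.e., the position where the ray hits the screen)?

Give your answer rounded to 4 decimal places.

Initial: x=10.0000 theta=-0.3000
After 1 (propagate distance d=37): x=-1.1000 theta=-0.3000
After 2 (thin lens f=49): x=-1.1000 theta=-68/245 (≈-0.2776)
After 3 (propagate distance d=31): x=-951/98 (≈-9.7041) theta=-68/245 (≈-0.2776)
After 4 (thin lens f=36): x=-951/98 (≈-9.7041) theta=-47/5880 (≈-0.0080)
After 5 (propagate distance d=20): x=-1450/147 (≈-9.8639) theta=-47/5880 (≈-0.0080)
After 6 (thin lens f=12): x=-1450/147 (≈-9.8639) theta=14359/17640 (≈0.8140)
After 7 (propagate distance d=39): x=6127/280 (≈21.8821) theta=14359/17640 (≈0.8140)
After 8 (curved mirror R=-56): x=6127/280 (≈21.8821) theta=112579/70560 (≈1.5955)
After 9 (propagate distance d=29 (to screen)): x=961759/14112 (≈68.1519) theta=112579/70560 (≈1.5955)
Rounded to 4 decimal places: x = 68.1519

Answer: 68.1519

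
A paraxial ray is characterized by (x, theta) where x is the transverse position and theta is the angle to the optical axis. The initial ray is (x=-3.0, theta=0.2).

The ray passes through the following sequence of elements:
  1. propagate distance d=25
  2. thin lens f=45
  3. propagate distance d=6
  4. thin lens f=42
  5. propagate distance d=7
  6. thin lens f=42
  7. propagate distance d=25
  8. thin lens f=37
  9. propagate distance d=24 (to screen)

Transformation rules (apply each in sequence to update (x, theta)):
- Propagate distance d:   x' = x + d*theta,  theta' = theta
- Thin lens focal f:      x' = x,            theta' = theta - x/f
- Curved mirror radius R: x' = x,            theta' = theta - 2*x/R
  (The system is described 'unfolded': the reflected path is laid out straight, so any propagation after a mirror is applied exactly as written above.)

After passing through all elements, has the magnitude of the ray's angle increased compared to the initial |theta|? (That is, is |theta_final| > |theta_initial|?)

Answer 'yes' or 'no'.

Answer: no

Derivation:
Initial: x=-3.0000 theta=0.2000
After 1 (propagate distance d=25): x=2.0000 theta=0.2000
After 2 (thin lens f=45): x=2.0000 theta=7/45 (≈0.1556)
After 3 (propagate distance d=6): x=44/15 (≈2.9333) theta=7/45 (≈0.1556)
After 4 (thin lens f=42): x=44/15 (≈2.9333) theta=3/35 (≈0.0857)
After 5 (propagate distance d=7): x=53/15 (≈3.5333) theta=3/35 (≈0.0857)
After 6 (thin lens f=42): x=53/15 (≈3.5333) theta=1/630 (≈0.0016)
After 7 (propagate distance d=25): x=2251/630 (≈3.5730) theta=1/630 (≈0.0016)
After 8 (thin lens f=37): x=2251/630 (≈3.5730) theta=-123/1295 (≈-0.0950)
After 9 (propagate distance d=24 (to screen)): x=30151/23310 (≈1.2935) theta=-123/1295 (≈-0.0950)
|theta_initial|=0.2000 |theta_final|=123/1295 (≈0.0950) -> not increased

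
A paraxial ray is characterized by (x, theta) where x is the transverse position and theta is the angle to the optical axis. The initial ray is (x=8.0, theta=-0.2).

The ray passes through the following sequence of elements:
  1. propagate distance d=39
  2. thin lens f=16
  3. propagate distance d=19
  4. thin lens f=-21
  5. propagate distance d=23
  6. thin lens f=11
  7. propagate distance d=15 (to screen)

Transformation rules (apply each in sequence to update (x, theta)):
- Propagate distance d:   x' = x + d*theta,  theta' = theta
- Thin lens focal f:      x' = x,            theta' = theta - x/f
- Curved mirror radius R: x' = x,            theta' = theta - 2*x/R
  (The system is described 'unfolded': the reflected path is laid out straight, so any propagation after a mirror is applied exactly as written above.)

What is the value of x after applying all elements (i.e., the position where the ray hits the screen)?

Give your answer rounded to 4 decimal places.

Answer: -1.2275

Derivation:
Initial: x=8.0000 theta=-0.2000
After 1 (propagate distance d=39): x=0.2000 theta=-0.2000
After 2 (thin lens f=16): x=0.2000 theta=-0.2125
After 3 (propagate distance d=19): x=-3.8375 theta=-0.2125
After 4 (thin lens f=-21): x=-3.8375 theta=-83/210 (≈-0.3952)
After 5 (propagate distance d=23): x=-21719/1680 (≈-12.9280) theta=-83/210 (≈-0.3952)
After 6 (thin lens f=11): x=-21719/1680 (≈-12.9280) theta=961/1232 (≈0.7800)
After 7 (propagate distance d=15 (to screen)): x=-5671/4620 (≈-1.2275) theta=961/1232 (≈0.7800)
Rounded to 4 decimal places: x = -1.2275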